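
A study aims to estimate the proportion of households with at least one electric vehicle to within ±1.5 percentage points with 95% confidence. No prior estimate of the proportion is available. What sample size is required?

4269

For a proportion with margin E = 0.015 at 95% confidence, z = 1.960.
With no prior estimate, use p = 0.5, which maximizes p(1−p) at 0.25.
n = 0.25 × (z/E)² = 0.25 × (1.960/0.015)² = 4268.44
Round up: n = 4269.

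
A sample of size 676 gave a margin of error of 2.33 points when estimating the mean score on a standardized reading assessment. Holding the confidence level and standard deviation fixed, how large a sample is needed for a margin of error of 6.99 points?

76

Margin of error scales as 1/√n, so n₂ = n₁·(E₁/E₂)².
n₂ = 676 × (2.33/6.99)² = 676 × 0.1111 = 75.10
Round up: n₂ = 76.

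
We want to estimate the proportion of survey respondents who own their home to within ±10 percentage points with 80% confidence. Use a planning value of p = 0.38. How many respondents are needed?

For a proportion with margin E = 0.1 at 80% confidence, z = 1.282.
n = p̂(1−p̂)(z/E)² = 0.38 × 0.62 × (1.282/0.1)² = 38.72
Round up: n = 39.

39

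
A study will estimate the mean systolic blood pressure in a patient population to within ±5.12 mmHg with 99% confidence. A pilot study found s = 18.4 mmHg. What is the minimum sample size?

For a mean, the margin of error is E = z·σ/√n, so n = (zσ/E)².
At 99% confidence, z = 2.576.
n = (2.576 × 18.4 / 5.12)² = 85.70
Round up: n = 86.

86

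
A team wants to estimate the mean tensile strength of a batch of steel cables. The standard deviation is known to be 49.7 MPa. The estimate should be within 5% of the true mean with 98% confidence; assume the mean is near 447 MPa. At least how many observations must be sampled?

For a mean, the margin of error is E = z·σ/√n, so n = (zσ/E)².
At 98% confidence, z = 2.326.
E = 5% of 447 = 22.35 MPa.
n = (2.326 × 49.7 / 22.35)² = 26.75
Round up: n = 27.

27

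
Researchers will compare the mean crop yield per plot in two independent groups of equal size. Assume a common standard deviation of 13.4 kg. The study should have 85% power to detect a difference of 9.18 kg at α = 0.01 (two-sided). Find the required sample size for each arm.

For two equal groups, n per group = 2·((z_{α/2} + z_β)·σ/δ)².
z_{α/2} = 2.576; z_β = 1.036 (power 85%).
n = 2 × (3.612 × 13.4 / 9.18)² = 2 × 27.80 = 55.60
Round up: n = 56 per group.

56 per group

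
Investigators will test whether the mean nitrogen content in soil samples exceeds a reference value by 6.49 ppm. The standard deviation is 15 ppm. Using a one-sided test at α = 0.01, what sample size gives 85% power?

61

For a one-sample z-test, n = ((z_α + z_β)·σ/δ)².
z_α = 2.326 (one-sided α = 0.01); z_β = 1.036 (power 85% → β = 0.15).
n = (3.362 × 15 / 6.49)² = 60.38
Round up: n = 61.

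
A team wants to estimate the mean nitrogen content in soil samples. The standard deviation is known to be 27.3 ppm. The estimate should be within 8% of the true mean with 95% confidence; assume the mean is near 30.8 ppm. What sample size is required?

n = 472

For a mean, the margin of error is E = z·σ/√n, so n = (zσ/E)².
At 95% confidence, z = 1.960.
E = 8% of 30.8 = 2.464 ppm.
n = (1.960 × 27.3 / 2.464)² = 471.58
Round up: n = 472.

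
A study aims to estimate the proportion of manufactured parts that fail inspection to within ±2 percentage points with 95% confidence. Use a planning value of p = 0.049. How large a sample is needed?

For a proportion with margin E = 0.02 at 95% confidence, z = 1.960.
n = p̂(1−p̂)(z/E)² = 0.049 × 0.951 × (1.960/0.02)² = 447.54
Round up: n = 448.

448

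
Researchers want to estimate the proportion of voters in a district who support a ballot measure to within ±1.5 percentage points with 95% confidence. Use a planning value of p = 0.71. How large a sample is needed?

For a proportion with margin E = 0.015 at 95% confidence, z = 1.960.
n = p̂(1−p̂)(z/E)² = 0.71 × 0.29 × (1.960/0.015)² = 3515.49
Round up: n = 3516.

n = 3516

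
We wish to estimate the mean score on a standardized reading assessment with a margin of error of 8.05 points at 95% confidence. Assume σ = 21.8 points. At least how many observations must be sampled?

For a mean, the margin of error is E = z·σ/√n, so n = (zσ/E)².
At 95% confidence, z = 1.960.
n = (1.960 × 21.8 / 8.05)² = 28.17
Round up: n = 29.

n = 29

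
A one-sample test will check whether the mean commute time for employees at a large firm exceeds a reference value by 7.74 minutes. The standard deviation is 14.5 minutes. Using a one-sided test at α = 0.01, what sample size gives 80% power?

36

For a one-sample z-test, n = ((z_α + z_β)·σ/δ)².
z_α = 2.326 (one-sided α = 0.01); z_β = 0.842 (power 80% → β = 0.2).
n = (3.168 × 14.5 / 7.74)² = 35.22
Round up: n = 36.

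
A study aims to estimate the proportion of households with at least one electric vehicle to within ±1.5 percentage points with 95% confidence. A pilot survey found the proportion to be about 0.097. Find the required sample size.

1496

For a proportion with margin E = 0.015 at 95% confidence, z = 1.960.
n = p̂(1−p̂)(z/E)² = 0.097 × 0.903 × (1.960/0.015)² = 1495.51
Round up: n = 1496.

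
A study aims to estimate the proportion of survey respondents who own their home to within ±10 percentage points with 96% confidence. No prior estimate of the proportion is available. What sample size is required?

For a proportion with margin E = 0.1 at 96% confidence, z = 2.054.
With no prior estimate, use p = 0.5, which maximizes p(1−p) at 0.25.
n = 0.25 × (z/E)² = 0.25 × (2.054/0.1)² = 105.47
Round up: n = 106.

106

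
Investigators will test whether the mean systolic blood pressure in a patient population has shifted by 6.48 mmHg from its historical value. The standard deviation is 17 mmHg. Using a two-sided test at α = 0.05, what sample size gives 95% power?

For a one-sample z-test, n = ((z_{α/2} + z_β)·σ/δ)².
z_{α/2} = 1.960 (two-sided α = 0.05); z_β = 1.645 (power 95% → β = 0.05).
n = (3.605 × 17 / 6.48)² = 89.45
Round up: n = 90.

90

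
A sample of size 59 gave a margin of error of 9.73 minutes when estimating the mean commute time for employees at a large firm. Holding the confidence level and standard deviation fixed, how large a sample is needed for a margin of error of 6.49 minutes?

Margin of error scales as 1/√n, so n₂ = n₁·(E₁/E₂)².
n₂ = 59 × (9.73/6.49)² = 59 × 2.248 = 132.63
Round up: n₂ = 133.

n = 133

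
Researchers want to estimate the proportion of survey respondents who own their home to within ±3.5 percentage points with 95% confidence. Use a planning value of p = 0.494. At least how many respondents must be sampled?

For a proportion with margin E = 0.035 at 95% confidence, z = 1.960.
n = p̂(1−p̂)(z/E)² = 0.494 × 0.506 × (1.960/0.035)² = 783.89
Round up: n = 784.

784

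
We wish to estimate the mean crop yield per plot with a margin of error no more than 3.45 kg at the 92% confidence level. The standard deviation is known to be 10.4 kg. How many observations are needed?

For a mean, the margin of error is E = z·σ/√n, so n = (zσ/E)².
At 92% confidence, z = 1.751.
n = (1.751 × 10.4 / 3.45)² = 27.86
Round up: n = 28.

28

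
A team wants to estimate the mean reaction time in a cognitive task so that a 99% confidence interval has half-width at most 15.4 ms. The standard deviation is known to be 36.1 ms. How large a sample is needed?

For a mean, the margin of error is E = z·σ/√n, so n = (zσ/E)².
At 99% confidence, z = 2.576.
n = (2.576 × 36.1 / 15.4)² = 36.46
Round up: n = 37.

37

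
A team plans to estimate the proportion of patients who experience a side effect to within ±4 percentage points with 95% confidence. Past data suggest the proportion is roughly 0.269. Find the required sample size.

For a proportion with margin E = 0.04 at 95% confidence, z = 1.960.
n = p̂(1−p̂)(z/E)² = 0.269 × 0.731 × (1.960/0.04)² = 472.13
Round up: n = 473.

n = 473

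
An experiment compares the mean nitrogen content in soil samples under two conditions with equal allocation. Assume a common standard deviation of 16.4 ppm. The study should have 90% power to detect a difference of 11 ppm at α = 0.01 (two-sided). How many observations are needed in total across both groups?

For two equal groups, n per group = 2·((z_{α/2} + z_β)·σ/δ)².
z_{α/2} = 2.576; z_β = 1.282 (power 90%).
n = 2 × (3.858 × 16.4 / 11)² = 2 × 33.08 = 66.16
Round up: n = 67 per group.
Total across both groups: 2 × 67 = 134.

134 total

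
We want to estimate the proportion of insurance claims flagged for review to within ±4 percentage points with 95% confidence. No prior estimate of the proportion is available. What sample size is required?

For a proportion with margin E = 0.04 at 95% confidence, z = 1.960.
With no prior estimate, use p = 0.5, which maximizes p(1−p) at 0.25.
n = 0.25 × (z/E)² = 0.25 × (1.960/0.04)² = 600.25
Round up: n = 601.

n = 601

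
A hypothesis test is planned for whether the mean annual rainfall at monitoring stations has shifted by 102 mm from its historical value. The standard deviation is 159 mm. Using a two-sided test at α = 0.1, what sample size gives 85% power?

For a one-sample z-test, n = ((z_{α/2} + z_β)·σ/δ)².
z_{α/2} = 1.645 (two-sided α = 0.1); z_β = 1.036 (power 85% → β = 0.15).
n = (2.681 × 159 / 102)² = 17.47
Round up: n = 18.

18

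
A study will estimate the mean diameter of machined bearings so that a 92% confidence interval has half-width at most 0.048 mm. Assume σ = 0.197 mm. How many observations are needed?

For a mean, the margin of error is E = z·σ/√n, so n = (zσ/E)².
At 92% confidence, z = 1.751.
n = (1.751 × 0.197 / 0.048)² = 51.64
Round up: n = 52.

n = 52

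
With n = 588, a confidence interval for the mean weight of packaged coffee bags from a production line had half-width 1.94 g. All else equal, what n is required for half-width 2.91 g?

n = 262

Margin of error scales as 1/√n, so n₂ = n₁·(E₁/E₂)².
n₂ = 588 × (1.94/2.91)² = 588 × 0.4444 = 261.31
Round up: n₂ = 262.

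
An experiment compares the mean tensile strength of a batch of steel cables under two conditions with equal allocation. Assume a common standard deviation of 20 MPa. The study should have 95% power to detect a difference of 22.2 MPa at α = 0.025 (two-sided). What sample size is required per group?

25 per group

For two equal groups, n per group = 2·((z_{α/2} + z_β)·σ/δ)².
z_{α/2} = 2.241; z_β = 1.645 (power 95%).
n = 2 × (3.886 × 20 / 22.2)² = 2 × 12.26 = 24.52
Round up: n = 25 per group.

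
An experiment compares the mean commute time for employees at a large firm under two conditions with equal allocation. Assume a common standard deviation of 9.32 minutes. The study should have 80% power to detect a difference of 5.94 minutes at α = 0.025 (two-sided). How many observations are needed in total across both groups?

94 total

For two equal groups, n per group = 2·((z_{α/2} + z_β)·σ/δ)².
z_{α/2} = 2.241; z_β = 0.842 (power 80%).
n = 2 × (3.083 × 9.32 / 5.94)² = 2 × 23.40 = 46.80
Round up: n = 47 per group.
Total across both groups: 2 × 47 = 94.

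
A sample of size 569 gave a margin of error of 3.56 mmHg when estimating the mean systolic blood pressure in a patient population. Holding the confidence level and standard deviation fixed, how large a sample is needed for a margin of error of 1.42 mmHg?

Margin of error scales as 1/√n, so n₂ = n₁·(E₁/E₂)².
n₂ = 569 × (3.56/1.42)² = 569 × 6.285 = 3576.16
Round up: n₂ = 3577.

3577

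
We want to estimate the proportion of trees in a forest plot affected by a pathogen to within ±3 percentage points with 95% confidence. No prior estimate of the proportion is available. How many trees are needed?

For a proportion with margin E = 0.03 at 95% confidence, z = 1.960.
With no prior estimate, use p = 0.5, which maximizes p(1−p) at 0.25.
n = 0.25 × (z/E)² = 0.25 × (1.960/0.03)² = 1067.11
Round up: n = 1068.

1068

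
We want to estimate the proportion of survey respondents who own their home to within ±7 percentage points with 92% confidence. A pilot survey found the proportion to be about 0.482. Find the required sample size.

157

For a proportion with margin E = 0.07 at 92% confidence, z = 1.751.
n = p̂(1−p̂)(z/E)² = 0.482 × 0.518 × (1.751/0.07)² = 156.23
Round up: n = 157.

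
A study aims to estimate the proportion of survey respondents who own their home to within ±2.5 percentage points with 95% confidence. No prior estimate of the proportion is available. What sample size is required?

For a proportion with margin E = 0.025 at 95% confidence, z = 1.960.
With no prior estimate, use p = 0.5, which maximizes p(1−p) at 0.25.
n = 0.25 × (z/E)² = 0.25 × (1.960/0.025)² = 1536.64
Round up: n = 1537.

1537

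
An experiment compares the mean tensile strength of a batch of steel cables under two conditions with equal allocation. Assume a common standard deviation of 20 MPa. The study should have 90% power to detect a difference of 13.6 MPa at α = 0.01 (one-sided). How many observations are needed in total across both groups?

For two equal groups, n per group = 2·((z_α + z_β)·σ/δ)².
z_α = 2.326; z_β = 1.282 (power 90%).
n = 2 × (3.608 × 20 / 13.6)² = 2 × 28.15 = 56.30
Round up: n = 57 per group.
Total across both groups: 2 × 57 = 114.

114 total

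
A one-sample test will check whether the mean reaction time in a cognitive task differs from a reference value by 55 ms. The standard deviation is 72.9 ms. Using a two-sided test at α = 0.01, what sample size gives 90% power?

For a one-sample z-test, n = ((z_{α/2} + z_β)·σ/δ)².
z_{α/2} = 2.576 (two-sided α = 0.01); z_β = 1.282 (power 90% → β = 0.1).
n = (3.858 × 72.9 / 55)² = 26.15
Round up: n = 27.

27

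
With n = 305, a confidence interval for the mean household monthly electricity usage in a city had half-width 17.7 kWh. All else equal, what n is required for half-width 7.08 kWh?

1907

Margin of error scales as 1/√n, so n₂ = n₁·(E₁/E₂)².
n₂ = 305 × (17.7/7.08)² = 305 × 6.25 = 1906.25
Round up: n₂ = 1907.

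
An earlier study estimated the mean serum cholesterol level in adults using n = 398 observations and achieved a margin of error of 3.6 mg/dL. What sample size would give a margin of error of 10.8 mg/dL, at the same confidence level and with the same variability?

45

Margin of error scales as 1/√n, so n₂ = n₁·(E₁/E₂)².
n₂ = 398 × (3.6/10.8)² = 398 × 0.1111 = 44.22
Round up: n₂ = 45.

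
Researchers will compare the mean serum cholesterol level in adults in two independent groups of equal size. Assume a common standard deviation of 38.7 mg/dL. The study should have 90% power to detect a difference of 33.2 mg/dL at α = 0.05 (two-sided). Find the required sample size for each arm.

For two equal groups, n per group = 2·((z_{α/2} + z_β)·σ/δ)².
z_{α/2} = 1.960; z_β = 1.282 (power 90%).
n = 2 × (3.242 × 38.7 / 33.2)² = 2 × 14.28 = 28.56
Round up: n = 29 per group.

29 per group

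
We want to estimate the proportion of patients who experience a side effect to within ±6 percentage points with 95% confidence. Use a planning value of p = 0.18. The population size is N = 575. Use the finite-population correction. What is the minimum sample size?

n = 124

For a proportion with margin E = 0.06 at 95% confidence, z = 1.960.
n = p̂(1−p̂)(z/E)² = 0.18 × 0.82 × (1.960/0.06)² = 157.51 — call this n₀.
Finite-population correction with N = 575: n = n₀ / (1 + (n₀−1)/N) = 157.51 / 1.272 = 123.83
Round up: n = 124.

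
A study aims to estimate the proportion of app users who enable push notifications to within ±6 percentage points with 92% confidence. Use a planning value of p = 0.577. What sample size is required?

208

For a proportion with margin E = 0.06 at 92% confidence, z = 1.751.
n = p̂(1−p̂)(z/E)² = 0.577 × 0.423 × (1.751/0.06)² = 207.87
Round up: n = 208.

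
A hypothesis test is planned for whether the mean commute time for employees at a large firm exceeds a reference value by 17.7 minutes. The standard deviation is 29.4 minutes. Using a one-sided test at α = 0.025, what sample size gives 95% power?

For a one-sample z-test, n = ((z_α + z_β)·σ/δ)².
z_α = 1.960 (one-sided α = 0.025); z_β = 1.645 (power 95% → β = 0.05).
n = (3.605 × 29.4 / 17.7)² = 35.86
Round up: n = 36.

n = 36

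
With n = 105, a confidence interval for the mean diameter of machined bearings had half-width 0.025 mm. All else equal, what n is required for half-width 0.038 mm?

46

Margin of error scales as 1/√n, so n₂ = n₁·(E₁/E₂)².
n₂ = 105 × (0.025/0.038)² = 105 × 0.4328 = 45.44
Round up: n₂ = 46.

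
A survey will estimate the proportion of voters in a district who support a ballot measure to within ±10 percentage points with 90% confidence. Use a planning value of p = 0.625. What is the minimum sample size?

64

For a proportion with margin E = 0.1 at 90% confidence, z = 1.645.
n = p̂(1−p̂)(z/E)² = 0.625 × 0.375 × (1.645/0.1)² = 63.42
Round up: n = 64.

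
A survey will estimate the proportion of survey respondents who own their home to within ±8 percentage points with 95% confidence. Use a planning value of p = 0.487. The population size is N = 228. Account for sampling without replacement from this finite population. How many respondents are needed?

91

For a proportion with margin E = 0.08 at 95% confidence, z = 1.960.
n = p̂(1−p̂)(z/E)² = 0.487 × 0.513 × (1.960/0.08)² = 149.96 — call this n₀.
Finite-population correction with N = 228: n = n₀ / (1 + (n₀−1)/N) = 149.96 / 1.653 = 90.72
Round up: n = 91.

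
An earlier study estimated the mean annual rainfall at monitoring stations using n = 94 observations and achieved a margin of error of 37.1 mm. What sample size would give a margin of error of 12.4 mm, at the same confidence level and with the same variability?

Margin of error scales as 1/√n, so n₂ = n₁·(E₁/E₂)².
n₂ = 94 × (37.1/12.4)² = 94 × 8.952 = 841.49
Round up: n₂ = 842.

842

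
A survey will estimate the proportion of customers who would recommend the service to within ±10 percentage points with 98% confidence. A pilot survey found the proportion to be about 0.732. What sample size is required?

107

For a proportion with margin E = 0.1 at 98% confidence, z = 2.326.
n = p̂(1−p̂)(z/E)² = 0.732 × 0.268 × (2.326/0.1)² = 106.14
Round up: n = 107.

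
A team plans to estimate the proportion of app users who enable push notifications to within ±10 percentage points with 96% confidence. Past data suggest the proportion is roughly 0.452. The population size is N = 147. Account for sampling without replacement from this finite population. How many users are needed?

For a proportion with margin E = 0.1 at 96% confidence, z = 2.054.
n = p̂(1−p̂)(z/E)² = 0.452 × 0.548 × (2.054/0.1)² = 104.50 — call this n₀.
Finite-population correction with N = 147: n = n₀ / (1 + (n₀−1)/N) = 104.50 / 1.704 = 61.33
Round up: n = 62.

62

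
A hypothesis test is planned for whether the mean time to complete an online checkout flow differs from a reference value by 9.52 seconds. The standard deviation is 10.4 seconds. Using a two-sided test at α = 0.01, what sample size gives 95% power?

n = 22

For a one-sample z-test, n = ((z_{α/2} + z_β)·σ/δ)².
z_{α/2} = 2.576 (two-sided α = 0.01); z_β = 1.645 (power 95% → β = 0.05).
n = (4.221 × 10.4 / 9.52)² = 21.26
Round up: n = 22.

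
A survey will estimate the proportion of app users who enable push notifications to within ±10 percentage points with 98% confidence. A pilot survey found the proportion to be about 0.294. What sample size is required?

113

For a proportion with margin E = 0.1 at 98% confidence, z = 2.326.
n = p̂(1−p̂)(z/E)² = 0.294 × 0.706 × (2.326/0.1)² = 112.30
Round up: n = 113.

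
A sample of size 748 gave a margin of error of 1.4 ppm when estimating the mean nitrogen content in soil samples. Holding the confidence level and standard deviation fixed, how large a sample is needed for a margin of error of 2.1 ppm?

n = 333

Margin of error scales as 1/√n, so n₂ = n₁·(E₁/E₂)².
n₂ = 748 × (1.4/2.1)² = 748 × 0.4444 = 332.41
Round up: n₂ = 333.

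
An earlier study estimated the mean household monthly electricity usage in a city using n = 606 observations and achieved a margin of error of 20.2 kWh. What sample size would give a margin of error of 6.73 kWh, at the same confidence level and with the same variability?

5460

Margin of error scales as 1/√n, so n₂ = n₁·(E₁/E₂)².
n₂ = 606 × (20.2/6.73)² = 606 × 9.009 = 5459.45
Round up: n₂ = 5460.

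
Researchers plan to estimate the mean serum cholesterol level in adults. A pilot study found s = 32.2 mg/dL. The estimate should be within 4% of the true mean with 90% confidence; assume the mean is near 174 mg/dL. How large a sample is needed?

For a mean, the margin of error is E = z·σ/√n, so n = (zσ/E)².
At 90% confidence, z = 1.645.
E = 4% of 174 = 6.96 mg/dL.
n = (1.645 × 32.2 / 6.96)² = 57.92
Round up: n = 58.

58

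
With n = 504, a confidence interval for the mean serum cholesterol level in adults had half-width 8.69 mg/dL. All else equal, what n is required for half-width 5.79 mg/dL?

1136

Margin of error scales as 1/√n, so n₂ = n₁·(E₁/E₂)².
n₂ = 504 × (8.69/5.79)² = 504 × 2.253 = 1135.51
Round up: n₂ = 1136.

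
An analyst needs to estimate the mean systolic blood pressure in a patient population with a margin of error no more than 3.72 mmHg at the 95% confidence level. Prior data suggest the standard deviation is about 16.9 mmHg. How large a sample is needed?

n = 80

For a mean, the margin of error is E = z·σ/√n, so n = (zσ/E)².
At 95% confidence, z = 1.960.
n = (1.960 × 16.9 / 3.72)² = 79.29
Round up: n = 80.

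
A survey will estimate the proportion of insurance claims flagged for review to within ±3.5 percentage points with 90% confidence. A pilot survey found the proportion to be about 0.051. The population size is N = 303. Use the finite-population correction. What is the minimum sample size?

n = 80

For a proportion with margin E = 0.035 at 90% confidence, z = 1.645.
n = p̂(1−p̂)(z/E)² = 0.051 × 0.949 × (1.645/0.035)² = 106.91 — call this n₀.
Finite-population correction with N = 303: n = n₀ / (1 + (n₀−1)/N) = 106.91 / 1.35 = 79.19
Round up: n = 80.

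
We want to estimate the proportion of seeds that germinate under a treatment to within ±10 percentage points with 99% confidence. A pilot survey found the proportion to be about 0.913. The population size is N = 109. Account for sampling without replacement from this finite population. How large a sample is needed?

36

For a proportion with margin E = 0.1 at 99% confidence, z = 2.576.
n = p̂(1−p̂)(z/E)² = 0.913 × 0.087 × (2.576/0.1)² = 52.71 — call this n₀.
Finite-population correction with N = 109: n = n₀ / (1 + (n₀−1)/N) = 52.71 / 1.474 = 35.76
Round up: n = 36.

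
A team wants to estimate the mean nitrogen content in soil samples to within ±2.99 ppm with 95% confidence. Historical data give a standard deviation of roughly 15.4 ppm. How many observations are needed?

For a mean, the margin of error is E = z·σ/√n, so n = (zσ/E)².
At 95% confidence, z = 1.960.
n = (1.960 × 15.4 / 2.99)² = 101.91
Round up: n = 102.

102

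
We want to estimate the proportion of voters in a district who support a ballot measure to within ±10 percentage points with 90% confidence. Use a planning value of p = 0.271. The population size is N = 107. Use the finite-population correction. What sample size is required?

36

For a proportion with margin E = 0.1 at 90% confidence, z = 1.645.
n = p̂(1−p̂)(z/E)² = 0.271 × 0.729 × (1.645/0.1)² = 53.46 — call this n₀.
Finite-population correction with N = 107: n = n₀ / (1 + (n₀−1)/N) = 53.46 / 1.49 = 35.88
Round up: n = 36.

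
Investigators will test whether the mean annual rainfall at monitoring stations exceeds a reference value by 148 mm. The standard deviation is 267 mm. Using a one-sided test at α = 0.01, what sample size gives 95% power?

52

For a one-sample z-test, n = ((z_α + z_β)·σ/δ)².
z_α = 2.326 (one-sided α = 0.01); z_β = 1.645 (power 95% → β = 0.05).
n = (3.971 × 267 / 148)² = 51.32
Round up: n = 52.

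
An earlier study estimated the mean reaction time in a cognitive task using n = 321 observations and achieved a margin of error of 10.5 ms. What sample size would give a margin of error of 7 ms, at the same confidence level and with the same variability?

Margin of error scales as 1/√n, so n₂ = n₁·(E₁/E₂)².
n₂ = 321 × (10.5/7)² = 321 × 2.25 = 722.25
Round up: n₂ = 723.

723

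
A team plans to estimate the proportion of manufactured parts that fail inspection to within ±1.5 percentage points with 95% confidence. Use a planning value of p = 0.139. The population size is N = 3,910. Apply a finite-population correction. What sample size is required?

For a proportion with margin E = 0.015 at 95% confidence, z = 1.960.
n = p̂(1−p̂)(z/E)² = 0.139 × 0.861 × (1.960/0.015)² = 2043.37 — call this n₀.
Finite-population correction with N = 3,910: n = n₀ / (1 + (n₀−1)/N) = 2043.37 / 1.522 = 1342.56
Round up: n = 1343.

n = 1343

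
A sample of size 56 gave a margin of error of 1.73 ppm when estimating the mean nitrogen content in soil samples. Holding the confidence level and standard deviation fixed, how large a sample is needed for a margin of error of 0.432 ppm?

899

Margin of error scales as 1/√n, so n₂ = n₁·(E₁/E₂)².
n₂ = 56 × (1.73/0.432)² = 56 × 16.04 = 898.24
Round up: n₂ = 899.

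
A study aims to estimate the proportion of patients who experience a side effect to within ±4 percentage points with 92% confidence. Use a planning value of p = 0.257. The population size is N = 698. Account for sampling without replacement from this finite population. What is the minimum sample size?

241

For a proportion with margin E = 0.04 at 92% confidence, z = 1.751.
n = p̂(1−p̂)(z/E)² = 0.257 × 0.743 × (1.751/0.04)² = 365.91 — call this n₀.
Finite-population correction with N = 698: n = n₀ / (1 + (n₀−1)/N) = 365.91 / 1.523 = 240.26
Round up: n = 241.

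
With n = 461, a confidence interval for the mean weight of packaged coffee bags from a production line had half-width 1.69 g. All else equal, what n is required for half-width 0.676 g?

Margin of error scales as 1/√n, so n₂ = n₁·(E₁/E₂)².
n₂ = 461 × (1.69/0.676)² = 461 × 6.25 = 2881.25
Round up: n₂ = 2882.

n = 2882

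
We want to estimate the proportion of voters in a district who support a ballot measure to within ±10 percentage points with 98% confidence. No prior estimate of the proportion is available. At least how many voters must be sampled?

136

For a proportion with margin E = 0.1 at 98% confidence, z = 2.326.
With no prior estimate, use p = 0.5, which maximizes p(1−p) at 0.25.
n = 0.25 × (z/E)² = 0.25 × (2.326/0.1)² = 135.26
Round up: n = 136.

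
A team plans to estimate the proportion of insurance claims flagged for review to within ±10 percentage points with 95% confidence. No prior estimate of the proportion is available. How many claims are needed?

For a proportion with margin E = 0.1 at 95% confidence, z = 1.960.
With no prior estimate, use p = 0.5, which maximizes p(1−p) at 0.25.
n = 0.25 × (z/E)² = 0.25 × (1.960/0.1)² = 96.04
Round up: n = 97.

97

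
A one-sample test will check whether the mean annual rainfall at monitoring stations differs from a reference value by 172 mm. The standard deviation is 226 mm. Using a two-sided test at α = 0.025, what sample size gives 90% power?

For a one-sample z-test, n = ((z_{α/2} + z_β)·σ/δ)².
z_{α/2} = 2.241 (two-sided α = 0.025); z_β = 1.282 (power 90% → β = 0.1).
n = (3.523 × 226 / 172)² = 21.43
Round up: n = 22.

22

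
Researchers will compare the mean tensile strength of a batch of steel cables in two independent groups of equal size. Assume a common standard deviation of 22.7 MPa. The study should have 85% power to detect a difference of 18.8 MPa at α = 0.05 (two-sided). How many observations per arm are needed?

27 per group

For two equal groups, n per group = 2·((z_{α/2} + z_β)·σ/δ)².
z_{α/2} = 1.960; z_β = 1.036 (power 85%).
n = 2 × (2.996 × 22.7 / 18.8)² = 2 × 13.09 = 26.18
Round up: n = 27 per group.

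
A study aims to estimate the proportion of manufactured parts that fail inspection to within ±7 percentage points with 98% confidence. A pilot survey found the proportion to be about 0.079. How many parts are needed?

For a proportion with margin E = 0.07 at 98% confidence, z = 2.326.
n = p̂(1−p̂)(z/E)² = 0.079 × 0.921 × (2.326/0.07)² = 80.34
Round up: n = 81.

81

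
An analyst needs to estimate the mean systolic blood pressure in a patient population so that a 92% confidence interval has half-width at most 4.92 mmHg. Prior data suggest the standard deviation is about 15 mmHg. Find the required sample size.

For a mean, the margin of error is E = z·σ/√n, so n = (zσ/E)².
At 92% confidence, z = 1.751.
n = (1.751 × 15 / 4.92)² = 28.50
Round up: n = 29.

29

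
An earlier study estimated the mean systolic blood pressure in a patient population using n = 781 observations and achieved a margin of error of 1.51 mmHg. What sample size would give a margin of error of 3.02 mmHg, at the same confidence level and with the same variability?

Margin of error scales as 1/√n, so n₂ = n₁·(E₁/E₂)².
n₂ = 781 × (1.51/3.02)² = 781 × 0.25 = 195.25
Round up: n₂ = 196.

196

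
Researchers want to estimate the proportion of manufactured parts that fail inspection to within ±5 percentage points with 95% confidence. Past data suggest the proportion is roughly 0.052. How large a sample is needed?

76

For a proportion with margin E = 0.05 at 95% confidence, z = 1.960.
n = p̂(1−p̂)(z/E)² = 0.052 × 0.948 × (1.960/0.05)² = 75.75
Round up: n = 76.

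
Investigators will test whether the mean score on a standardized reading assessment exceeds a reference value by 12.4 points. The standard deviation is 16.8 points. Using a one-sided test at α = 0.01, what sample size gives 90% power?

n = 24

For a one-sample z-test, n = ((z_α + z_β)·σ/δ)².
z_α = 2.326 (one-sided α = 0.01); z_β = 1.282 (power 90% → β = 0.1).
n = (3.608 × 16.8 / 12.4)² = 23.90
Round up: n = 24.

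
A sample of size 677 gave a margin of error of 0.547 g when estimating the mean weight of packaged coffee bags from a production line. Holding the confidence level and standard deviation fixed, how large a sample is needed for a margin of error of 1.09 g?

n = 171

Margin of error scales as 1/√n, so n₂ = n₁·(E₁/E₂)².
n₂ = 677 × (0.547/1.09)² = 677 × 0.2518 = 170.47
Round up: n₂ = 171.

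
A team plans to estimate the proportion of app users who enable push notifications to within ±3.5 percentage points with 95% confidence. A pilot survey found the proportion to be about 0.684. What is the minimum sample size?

678

For a proportion with margin E = 0.035 at 95% confidence, z = 1.960.
n = p̂(1−p̂)(z/E)² = 0.684 × 0.316 × (1.960/0.035)² = 677.83
Round up: n = 678.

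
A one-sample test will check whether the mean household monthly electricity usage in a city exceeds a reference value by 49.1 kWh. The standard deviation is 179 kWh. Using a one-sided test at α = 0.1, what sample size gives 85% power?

For a one-sample z-test, n = ((z_α + z_β)·σ/δ)².
z_α = 1.282 (one-sided α = 0.1); z_β = 1.036 (power 85% → β = 0.15).
n = (2.318 × 179 / 49.1)² = 71.41
Round up: n = 72.

72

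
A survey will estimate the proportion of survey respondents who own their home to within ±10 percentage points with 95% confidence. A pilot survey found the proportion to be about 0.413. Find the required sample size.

For a proportion with margin E = 0.1 at 95% confidence, z = 1.960.
n = p̂(1−p̂)(z/E)² = 0.413 × 0.587 × (1.960/0.1)² = 93.13
Round up: n = 94.

n = 94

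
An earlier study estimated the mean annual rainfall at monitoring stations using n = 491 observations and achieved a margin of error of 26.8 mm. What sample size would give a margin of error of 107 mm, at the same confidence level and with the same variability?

Margin of error scales as 1/√n, so n₂ = n₁·(E₁/E₂)².
n₂ = 491 × (26.8/107)² = 491 × 0.06273 = 30.80
Round up: n₂ = 31.

n = 31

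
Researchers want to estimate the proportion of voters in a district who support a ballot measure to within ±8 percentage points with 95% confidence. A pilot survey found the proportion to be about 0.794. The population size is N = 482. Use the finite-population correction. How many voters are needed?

For a proportion with margin E = 0.08 at 95% confidence, z = 1.960.
n = p̂(1−p̂)(z/E)² = 0.794 × 0.206 × (1.960/0.08)² = 98.18 — call this n₀.
Finite-population correction with N = 482: n = n₀ / (1 + (n₀−1)/N) = 98.18 / 1.202 = 81.68
Round up: n = 82.

82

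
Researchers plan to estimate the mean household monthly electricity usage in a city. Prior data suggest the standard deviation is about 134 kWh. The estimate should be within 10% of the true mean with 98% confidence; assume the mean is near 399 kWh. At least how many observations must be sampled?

62

For a mean, the margin of error is E = z·σ/√n, so n = (zσ/E)².
At 98% confidence, z = 2.326.
E = 10% of 399 = 39.9 kWh.
n = (2.326 × 134 / 39.9)² = 61.02
Round up: n = 62.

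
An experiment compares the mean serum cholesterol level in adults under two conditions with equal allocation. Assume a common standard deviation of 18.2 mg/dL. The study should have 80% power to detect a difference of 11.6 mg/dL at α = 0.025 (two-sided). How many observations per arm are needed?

47 per group

For two equal groups, n per group = 2·((z_{α/2} + z_β)·σ/δ)².
z_{α/2} = 2.241; z_β = 0.842 (power 80%).
n = 2 × (3.083 × 18.2 / 11.6)² = 2 × 23.40 = 46.80
Round up: n = 47 per group.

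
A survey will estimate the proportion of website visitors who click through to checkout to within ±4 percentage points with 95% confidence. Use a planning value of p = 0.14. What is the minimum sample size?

n = 290

For a proportion with margin E = 0.04 at 95% confidence, z = 1.960.
n = p̂(1−p̂)(z/E)² = 0.14 × 0.86 × (1.960/0.04)² = 289.08
Round up: n = 290.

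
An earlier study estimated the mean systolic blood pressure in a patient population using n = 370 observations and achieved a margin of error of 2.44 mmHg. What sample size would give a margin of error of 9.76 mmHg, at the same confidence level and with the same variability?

Margin of error scales as 1/√n, so n₂ = n₁·(E₁/E₂)².
n₂ = 370 × (2.44/9.76)² = 370 × 0.0625 = 23.12
Round up: n₂ = 24.

24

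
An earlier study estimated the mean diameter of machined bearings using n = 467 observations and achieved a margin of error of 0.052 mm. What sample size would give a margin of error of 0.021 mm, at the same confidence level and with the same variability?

n = 2864

Margin of error scales as 1/√n, so n₂ = n₁·(E₁/E₂)².
n₂ = 467 × (0.052/0.021)² = 467 × 6.132 = 2863.64
Round up: n₂ = 2864.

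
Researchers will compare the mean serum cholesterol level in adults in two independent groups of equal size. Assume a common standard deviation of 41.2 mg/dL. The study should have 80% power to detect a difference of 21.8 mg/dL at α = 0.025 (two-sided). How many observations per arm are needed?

68 per group

For two equal groups, n per group = 2·((z_{α/2} + z_β)·σ/δ)².
z_{α/2} = 2.241; z_β = 0.842 (power 80%).
n = 2 × (3.083 × 41.2 / 21.8)² = 2 × 33.95 = 67.90
Round up: n = 68 per group.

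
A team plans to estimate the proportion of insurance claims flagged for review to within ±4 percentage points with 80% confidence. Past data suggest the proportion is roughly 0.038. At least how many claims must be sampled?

For a proportion with margin E = 0.04 at 80% confidence, z = 1.282.
n = p̂(1−p̂)(z/E)² = 0.038 × 0.962 × (1.282/0.04)² = 37.55
Round up: n = 38.

38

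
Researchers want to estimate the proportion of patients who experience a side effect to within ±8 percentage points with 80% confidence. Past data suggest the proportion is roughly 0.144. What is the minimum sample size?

n = 32

For a proportion with margin E = 0.08 at 80% confidence, z = 1.282.
n = p̂(1−p̂)(z/E)² = 0.144 × 0.856 × (1.282/0.08)² = 31.65
Round up: n = 32.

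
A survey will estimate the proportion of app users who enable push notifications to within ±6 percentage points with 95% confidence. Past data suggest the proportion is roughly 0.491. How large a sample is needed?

For a proportion with margin E = 0.06 at 95% confidence, z = 1.960.
n = p̂(1−p̂)(z/E)² = 0.491 × 0.509 × (1.960/0.06)² = 266.69
Round up: n = 267.

267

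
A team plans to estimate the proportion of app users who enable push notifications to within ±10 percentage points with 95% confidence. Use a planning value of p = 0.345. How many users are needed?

For a proportion with margin E = 0.1 at 95% confidence, z = 1.960.
n = p̂(1−p̂)(z/E)² = 0.345 × 0.655 × (1.960/0.1)² = 86.81
Round up: n = 87.

87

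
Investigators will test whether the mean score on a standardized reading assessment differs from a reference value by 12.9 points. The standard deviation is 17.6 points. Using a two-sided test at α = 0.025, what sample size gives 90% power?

24

For a one-sample z-test, n = ((z_{α/2} + z_β)·σ/δ)².
z_{α/2} = 2.241 (two-sided α = 0.025); z_β = 1.282 (power 90% → β = 0.1).
n = (3.523 × 17.6 / 12.9)² = 23.10
Round up: n = 24.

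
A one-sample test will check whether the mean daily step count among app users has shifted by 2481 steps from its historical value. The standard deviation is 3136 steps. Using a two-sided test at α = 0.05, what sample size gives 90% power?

For a one-sample z-test, n = ((z_{α/2} + z_β)·σ/δ)².
z_{α/2} = 1.960 (two-sided α = 0.05); z_β = 1.282 (power 90% → β = 0.1).
n = (3.242 × 3136 / 2481)² = 16.79
Round up: n = 17.

n = 17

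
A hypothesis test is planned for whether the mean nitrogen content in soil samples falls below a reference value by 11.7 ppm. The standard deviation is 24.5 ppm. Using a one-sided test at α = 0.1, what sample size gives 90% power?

n = 29

For a one-sample z-test, n = ((z_α + z_β)·σ/δ)².
z_α = 1.282 (one-sided α = 0.1); z_β = 1.282 (power 90% → β = 0.1).
n = (2.564 × 24.5 / 11.7)² = 28.83
Round up: n = 29.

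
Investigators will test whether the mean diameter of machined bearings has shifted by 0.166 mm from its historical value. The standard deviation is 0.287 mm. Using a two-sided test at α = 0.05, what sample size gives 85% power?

27

For a one-sample z-test, n = ((z_{α/2} + z_β)·σ/δ)².
z_{α/2} = 1.960 (two-sided α = 0.05); z_β = 1.036 (power 85% → β = 0.15).
n = (2.996 × 0.287 / 0.166)² = 26.83
Round up: n = 27.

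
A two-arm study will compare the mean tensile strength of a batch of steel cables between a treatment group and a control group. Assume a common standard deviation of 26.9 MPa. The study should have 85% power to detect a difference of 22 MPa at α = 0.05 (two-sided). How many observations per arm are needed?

27 per group

For two equal groups, n per group = 2·((z_{α/2} + z_β)·σ/δ)².
z_{α/2} = 1.960; z_β = 1.036 (power 85%).
n = 2 × (2.996 × 26.9 / 22)² = 2 × 13.42 = 26.84
Round up: n = 27 per group.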